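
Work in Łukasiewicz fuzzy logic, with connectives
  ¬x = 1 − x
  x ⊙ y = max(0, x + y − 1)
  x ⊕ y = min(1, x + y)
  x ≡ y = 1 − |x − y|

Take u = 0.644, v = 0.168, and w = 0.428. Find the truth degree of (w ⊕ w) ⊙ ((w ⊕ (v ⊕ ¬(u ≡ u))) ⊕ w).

w ⊕ w = min(1, 0.428 + 0.428) = min(1, 0.856) = 0.856
u ≡ u = 1 − |0.644 − 0.644| = 1 − 0.000 = 1.000
¬(u ≡ u) = 1 − 1.000 = 0.000
v ⊕ ¬(u ≡ u) = min(1, 0.168 + 0.000) = min(1, 0.168) = 0.168
w ⊕ (v ⊕ ¬(u ≡ u)) = min(1, 0.428 + 0.168) = min(1, 0.596) = 0.596
(w ⊕ (v ⊕ ¬(u ≡ u))) ⊕ w = min(1, 0.596 + 0.428) = min(1, 1.024) = 1.000
(w ⊕ w) ⊙ ((w ⊕ (v ⊕ ¬(u ≡ u))) ⊕ w) = max(0, 0.856 + 1.000 − 1) = max(0, 0.856) = 0.856

0.856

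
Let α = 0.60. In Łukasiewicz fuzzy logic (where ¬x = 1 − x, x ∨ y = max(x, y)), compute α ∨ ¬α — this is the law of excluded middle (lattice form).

0.60

¬α = 1 − 0.60 = 0.40
α ∨ ¬α = max(0.60, 0.40) = 0.60
(The value 0.60 < 1 shows this instance is not satisfied; not a Ł∞-tautology — its value is max(a, 1−a).)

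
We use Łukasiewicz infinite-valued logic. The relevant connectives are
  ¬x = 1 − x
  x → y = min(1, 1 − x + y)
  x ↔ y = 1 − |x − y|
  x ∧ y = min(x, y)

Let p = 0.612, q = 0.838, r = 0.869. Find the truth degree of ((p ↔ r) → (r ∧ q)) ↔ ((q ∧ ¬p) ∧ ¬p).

0.388

p ↔ r = 1 − |0.612 − 0.869| = 1 − 0.257 = 0.743
r ∧ q = min(0.869, 0.838) = 0.838
(p ↔ r) → (r ∧ q) = min(1, 1 − 0.743 + 0.838) = min(1, 1.095) = 1.000
¬p = 1 − 0.612 = 0.388
q ∧ ¬p = min(0.838, 0.388) = 0.388
(q ∧ ¬p) ∧ ¬p = min(0.388, 0.388) = 0.388
((p ↔ r) → (r ∧ q)) ↔ ((q ∧ ¬p) ∧ ¬p) = 1 − |1.000 − 0.388| = 1 − 0.612 = 0.388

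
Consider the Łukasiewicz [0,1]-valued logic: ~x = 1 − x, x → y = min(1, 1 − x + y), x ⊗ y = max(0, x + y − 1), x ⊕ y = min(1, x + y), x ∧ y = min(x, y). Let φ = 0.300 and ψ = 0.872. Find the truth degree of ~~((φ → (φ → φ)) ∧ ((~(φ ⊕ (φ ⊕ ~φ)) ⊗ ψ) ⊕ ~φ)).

0.700

φ → φ = min(1, 1 − 0.300 + 0.300) = min(1, 1.000) = 1.000
φ → (φ → φ) = min(1, 1 − 0.300 + 1.000) = min(1, 1.700) = 1.000
~φ = 1 − 0.300 = 0.700
φ ⊕ ~φ = min(1, 0.300 + 0.700) = min(1, 1.000) = 1.000
φ ⊕ (φ ⊕ ~φ) = min(1, 0.300 + 1.000) = min(1, 1.300) = 1.000
~(φ ⊕ (φ ⊕ ~φ)) = 1 − 1.000 = 0.000
~(φ ⊕ (φ ⊕ ~φ)) ⊗ ψ = max(0, 0.000 + 0.872 − 1) = max(0, -0.128) = 0.000
(~(φ ⊕ (φ ⊕ ~φ)) ⊗ ψ) ⊕ ~φ = min(1, 0.000 + 0.700) = min(1, 0.700) = 0.700
(φ → (φ → φ)) ∧ ((~(φ ⊕ (φ ⊕ ~φ)) ⊗ ψ) ⊕ ~φ) = min(1.000, 0.700) = 0.700
~((φ → (φ → φ)) ∧ ((~(φ ⊕ (φ ⊕ ~φ)) ⊗ ψ) ⊕ ~φ)) = 1 − 0.700 = 0.300
~~((φ → (φ → φ)) ∧ ((~(φ ⊕ (φ ⊕ ~φ)) ⊗ ψ) ⊕ ~φ)) = 1 − 0.300 = 0.700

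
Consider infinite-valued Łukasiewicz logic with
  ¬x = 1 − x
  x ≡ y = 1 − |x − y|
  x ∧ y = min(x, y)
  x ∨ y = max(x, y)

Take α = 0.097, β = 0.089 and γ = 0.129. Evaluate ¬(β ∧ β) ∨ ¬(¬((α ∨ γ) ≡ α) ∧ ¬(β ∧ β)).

β ∧ β = min(0.089, 0.089) = 0.089
¬(β ∧ β) = 1 − 0.089 = 0.911
α ∨ γ = max(0.097, 0.129) = 0.129
(α ∨ γ) ≡ α = 1 − |0.129 − 0.097| = 1 − 0.032 = 0.968
¬((α ∨ γ) ≡ α) = 1 − 0.968 = 0.032
¬((α ∨ γ) ≡ α) ∧ ¬(β ∧ β) = min(0.032, 0.911) = 0.032
¬(¬((α ∨ γ) ≡ α) ∧ ¬(β ∧ β)) = 1 − 0.032 = 0.968
¬(β ∧ β) ∨ ¬(¬((α ∨ γ) ≡ α) ∧ ¬(β ∧ β)) = max(0.911, 0.968) = 0.968

0.968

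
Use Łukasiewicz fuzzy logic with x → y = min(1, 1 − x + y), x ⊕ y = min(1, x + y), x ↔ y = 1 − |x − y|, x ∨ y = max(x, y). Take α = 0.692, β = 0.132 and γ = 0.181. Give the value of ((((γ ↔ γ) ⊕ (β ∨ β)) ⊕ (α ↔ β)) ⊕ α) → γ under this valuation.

γ ↔ γ = 1 − |0.181 − 0.181| = 1 − 0.000 = 1.000
β ∨ β = max(0.132, 0.132) = 0.132
(γ ↔ γ) ⊕ (β ∨ β) = min(1, 1.000 + 0.132) = min(1, 1.132) = 1.000
α ↔ β = 1 − |0.692 − 0.132| = 1 − 0.560 = 0.440
((γ ↔ γ) ⊕ (β ∨ β)) ⊕ (α ↔ β) = min(1, 1.000 + 0.440) = min(1, 1.440) = 1.000
(((γ ↔ γ) ⊕ (β ∨ β)) ⊕ (α ↔ β)) ⊕ α = min(1, 1.000 + 0.692) = min(1, 1.692) = 1.000
((((γ ↔ γ) ⊕ (β ∨ β)) ⊕ (α ↔ β)) ⊕ α) → γ = min(1, 1 − 1.000 + 0.181) = min(1, 0.181) = 0.181

0.181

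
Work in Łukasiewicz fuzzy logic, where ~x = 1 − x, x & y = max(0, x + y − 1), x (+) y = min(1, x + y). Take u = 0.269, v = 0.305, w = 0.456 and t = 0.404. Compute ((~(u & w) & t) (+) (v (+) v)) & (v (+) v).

0.610

u & w = max(0, 0.269 + 0.456 − 1) = max(0, -0.275) = 0.000
~(u & w) = 1 − 0.000 = 1.000
~(u & w) & t = max(0, 1.000 + 0.404 − 1) = max(0, 0.404) = 0.404
v (+) v = min(1, 0.305 + 0.305) = min(1, 0.610) = 0.610
(~(u & w) & t) (+) (v (+) v) = min(1, 0.404 + 0.610) = min(1, 1.014) = 1.000
((~(u & w) & t) (+) (v (+) v)) & (v (+) v) = max(0, 1.000 + 0.610 − 1) = max(0, 0.610) = 0.610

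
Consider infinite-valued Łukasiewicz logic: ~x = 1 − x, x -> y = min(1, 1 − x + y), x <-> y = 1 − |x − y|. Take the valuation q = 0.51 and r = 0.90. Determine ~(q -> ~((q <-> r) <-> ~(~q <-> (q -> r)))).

0.41

q <-> r = 1 − |0.51 − 0.90| = 1 − 0.39 = 0.61
~q = 1 − 0.51 = 0.49
q -> r = min(1, 1 − 0.51 + 0.90) = min(1, 1.39) = 1.00
~q <-> (q -> r) = 1 − |0.49 − 1.00| = 1 − 0.51 = 0.49
~(~q <-> (q -> r)) = 1 − 0.49 = 0.51
(q <-> r) <-> ~(~q <-> (q -> r)) = 1 − |0.61 − 0.51| = 1 − 0.10 = 0.90
~((q <-> r) <-> ~(~q <-> (q -> r))) = 1 − 0.90 = 0.10
q -> ~((q <-> r) <-> ~(~q <-> (q -> r))) = min(1, 1 − 0.51 + 0.10) = min(1, 0.59) = 0.59
~(q -> ~((q <-> r) <-> ~(~q <-> (q -> r)))) = 1 − 0.59 = 0.41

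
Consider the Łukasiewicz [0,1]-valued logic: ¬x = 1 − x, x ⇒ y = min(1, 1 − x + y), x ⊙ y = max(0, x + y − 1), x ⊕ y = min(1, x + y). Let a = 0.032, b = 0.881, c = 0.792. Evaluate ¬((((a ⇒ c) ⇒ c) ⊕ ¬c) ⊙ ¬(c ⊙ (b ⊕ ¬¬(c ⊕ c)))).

a ⇒ c = min(1, 1 − 0.032 + 0.792) = min(1, 1.760) = 1.000
(a ⇒ c) ⇒ c = min(1, 1 − 1.000 + 0.792) = min(1, 0.792) = 0.792
¬c = 1 − 0.792 = 0.208
((a ⇒ c) ⇒ c) ⊕ ¬c = min(1, 0.792 + 0.208) = min(1, 1.000) = 1.000
c ⊕ c = min(1, 0.792 + 0.792) = min(1, 1.584) = 1.000
¬(c ⊕ c) = 1 − 1.000 = 0.000
¬¬(c ⊕ c) = 1 − 0.000 = 1.000
b ⊕ ¬¬(c ⊕ c) = min(1, 0.881 + 1.000) = min(1, 1.881) = 1.000
c ⊙ (b ⊕ ¬¬(c ⊕ c)) = max(0, 0.792 + 1.000 − 1) = max(0, 0.792) = 0.792
¬(c ⊙ (b ⊕ ¬¬(c ⊕ c))) = 1 − 0.792 = 0.208
(((a ⇒ c) ⇒ c) ⊕ ¬c) ⊙ ¬(c ⊙ (b ⊕ ¬¬(c ⊕ c))) = max(0, 1.000 + 0.208 − 1) = max(0, 0.208) = 0.208
¬((((a ⇒ c) ⇒ c) ⊕ ¬c) ⊙ ¬(c ⊙ (b ⊕ ¬¬(c ⊕ c)))) = 1 − 0.208 = 0.792

0.792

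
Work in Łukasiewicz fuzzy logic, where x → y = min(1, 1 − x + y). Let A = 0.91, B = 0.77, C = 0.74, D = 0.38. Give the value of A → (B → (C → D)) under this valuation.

C → D = min(1, 1 − 0.74 + 0.38) = min(1, 0.64) = 0.64
B → (C → D) = min(1, 1 − 0.77 + 0.64) = min(1, 0.87) = 0.87
A → (B → (C → D)) = min(1, 1 − 0.91 + 0.87) = min(1, 0.96) = 0.96

0.96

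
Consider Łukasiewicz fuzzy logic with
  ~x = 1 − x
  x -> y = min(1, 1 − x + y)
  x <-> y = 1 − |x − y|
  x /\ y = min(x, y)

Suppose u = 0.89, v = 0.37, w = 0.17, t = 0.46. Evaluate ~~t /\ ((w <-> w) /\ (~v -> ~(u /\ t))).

~t = 1 − 0.46 = 0.54
~~t = 1 − 0.54 = 0.46
w <-> w = 1 − |0.17 − 0.17| = 1 − 0.00 = 1.00
~v = 1 − 0.37 = 0.63
u /\ t = min(0.89, 0.46) = 0.46
~(u /\ t) = 1 − 0.46 = 0.54
~v -> ~(u /\ t) = min(1, 1 − 0.63 + 0.54) = min(1, 0.91) = 0.91
(w <-> w) /\ (~v -> ~(u /\ t)) = min(1.00, 0.91) = 0.91
~~t /\ ((w <-> w) /\ (~v -> ~(u /\ t))) = min(0.46, 0.91) = 0.46

0.46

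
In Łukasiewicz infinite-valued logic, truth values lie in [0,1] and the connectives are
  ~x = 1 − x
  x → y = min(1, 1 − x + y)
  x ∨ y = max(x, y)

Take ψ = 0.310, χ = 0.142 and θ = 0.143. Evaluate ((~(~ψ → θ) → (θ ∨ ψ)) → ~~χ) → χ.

0.763

~ψ = 1 − 0.310 = 0.690
~ψ → θ = min(1, 1 − 0.690 + 0.143) = min(1, 0.453) = 0.453
~(~ψ → θ) = 1 − 0.453 = 0.547
θ ∨ ψ = max(0.143, 0.310) = 0.310
~(~ψ → θ) → (θ ∨ ψ) = min(1, 1 − 0.547 + 0.310) = min(1, 0.763) = 0.763
~χ = 1 − 0.142 = 0.858
~~χ = 1 − 0.858 = 0.142
(~(~ψ → θ) → (θ ∨ ψ)) → ~~χ = min(1, 1 − 0.763 + 0.142) = min(1, 0.379) = 0.379
((~(~ψ → θ) → (θ ∨ ψ)) → ~~χ) → χ = min(1, 1 − 0.379 + 0.142) = min(1, 0.763) = 0.763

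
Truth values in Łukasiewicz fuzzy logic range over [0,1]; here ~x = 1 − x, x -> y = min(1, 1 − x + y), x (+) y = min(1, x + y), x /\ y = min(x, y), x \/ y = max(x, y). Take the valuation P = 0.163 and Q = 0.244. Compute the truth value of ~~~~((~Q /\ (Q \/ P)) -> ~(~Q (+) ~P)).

0.756

~Q = 1 − 0.244 = 0.756
Q \/ P = max(0.244, 0.163) = 0.244
~Q /\ (Q \/ P) = min(0.756, 0.244) = 0.244
~P = 1 − 0.163 = 0.837
~Q (+) ~P = min(1, 0.756 + 0.837) = min(1, 1.593) = 1.000
~(~Q (+) ~P) = 1 − 1.000 = 0.000
(~Q /\ (Q \/ P)) -> ~(~Q (+) ~P) = min(1, 1 − 0.244 + 0.000) = min(1, 0.756) = 0.756
~((~Q /\ (Q \/ P)) -> ~(~Q (+) ~P)) = 1 − 0.756 = 0.244
~~((~Q /\ (Q \/ P)) -> ~(~Q (+) ~P)) = 1 − 0.244 = 0.756
~~~((~Q /\ (Q \/ P)) -> ~(~Q (+) ~P)) = 1 − 0.756 = 0.244
~~~~((~Q /\ (Q \/ P)) -> ~(~Q (+) ~P)) = 1 − 0.244 = 0.756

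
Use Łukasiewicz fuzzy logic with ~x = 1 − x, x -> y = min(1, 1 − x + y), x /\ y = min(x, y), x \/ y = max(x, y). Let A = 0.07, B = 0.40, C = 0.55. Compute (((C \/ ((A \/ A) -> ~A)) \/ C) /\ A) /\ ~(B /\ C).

A \/ A = max(0.07, 0.07) = 0.07
~A = 1 − 0.07 = 0.93
(A \/ A) -> ~A = min(1, 1 − 0.07 + 0.93) = min(1, 1.86) = 1.00
C \/ ((A \/ A) -> ~A) = max(0.55, 1.00) = 1.00
(C \/ ((A \/ A) -> ~A)) \/ C = max(1.00, 0.55) = 1.00
((C \/ ((A \/ A) -> ~A)) \/ C) /\ A = min(1.00, 0.07) = 0.07
B /\ C = min(0.40, 0.55) = 0.40
~(B /\ C) = 1 − 0.40 = 0.60
(((C \/ ((A \/ A) -> ~A)) \/ C) /\ A) /\ ~(B /\ C) = min(0.07, 0.60) = 0.07

0.07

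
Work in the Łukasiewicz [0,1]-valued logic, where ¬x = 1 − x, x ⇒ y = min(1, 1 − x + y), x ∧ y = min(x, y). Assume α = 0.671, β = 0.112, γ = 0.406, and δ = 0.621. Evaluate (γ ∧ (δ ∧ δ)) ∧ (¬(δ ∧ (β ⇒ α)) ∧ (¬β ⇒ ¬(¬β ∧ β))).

δ ∧ δ = min(0.621, 0.621) = 0.621
γ ∧ (δ ∧ δ) = min(0.406, 0.621) = 0.406
β ⇒ α = min(1, 1 − 0.112 + 0.671) = min(1, 1.559) = 1.000
δ ∧ (β ⇒ α) = min(0.621, 1.000) = 0.621
¬(δ ∧ (β ⇒ α)) = 1 − 0.621 = 0.379
¬β = 1 − 0.112 = 0.888
¬β ∧ β = min(0.888, 0.112) = 0.112
¬(¬β ∧ β) = 1 − 0.112 = 0.888
¬β ⇒ ¬(¬β ∧ β) = min(1, 1 − 0.888 + 0.888) = min(1, 1.000) = 1.000
¬(δ ∧ (β ⇒ α)) ∧ (¬β ⇒ ¬(¬β ∧ β)) = min(0.379, 1.000) = 0.379
(γ ∧ (δ ∧ δ)) ∧ (¬(δ ∧ (β ⇒ α)) ∧ (¬β ⇒ ¬(¬β ∧ β))) = min(0.406, 0.379) = 0.379

0.379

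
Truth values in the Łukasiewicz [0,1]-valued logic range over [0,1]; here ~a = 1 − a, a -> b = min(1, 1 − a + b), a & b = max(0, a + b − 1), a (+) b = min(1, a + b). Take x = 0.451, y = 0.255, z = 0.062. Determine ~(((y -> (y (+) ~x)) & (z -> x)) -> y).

0.745

~x = 1 − 0.451 = 0.549
y (+) ~x = min(1, 0.255 + 0.549) = min(1, 0.804) = 0.804
y -> (y (+) ~x) = min(1, 1 − 0.255 + 0.804) = min(1, 1.549) = 1.000
z -> x = min(1, 1 − 0.062 + 0.451) = min(1, 1.389) = 1.000
(y -> (y (+) ~x)) & (z -> x) = max(0, 1.000 + 1.000 − 1) = max(0, 1.000) = 1.000
((y -> (y (+) ~x)) & (z -> x)) -> y = min(1, 1 − 1.000 + 0.255) = min(1, 0.255) = 0.255
~(((y -> (y (+) ~x)) & (z -> x)) -> y) = 1 − 0.255 = 0.745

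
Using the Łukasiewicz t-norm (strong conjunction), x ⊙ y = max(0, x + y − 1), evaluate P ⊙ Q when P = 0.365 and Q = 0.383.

P ⊙ Q = max(0, 0.365 + 0.383 − 1) = max(0, -0.252) = 0.000
For comparison, the Gödel (minimum) t-norm min(x, y) would give 0.365.

0.000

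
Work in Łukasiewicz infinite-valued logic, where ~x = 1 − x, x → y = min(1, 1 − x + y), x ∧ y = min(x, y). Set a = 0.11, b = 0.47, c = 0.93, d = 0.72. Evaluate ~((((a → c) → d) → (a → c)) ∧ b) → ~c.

a → c = min(1, 1 − 0.11 + 0.93) = min(1, 1.82) = 1.00
(a → c) → d = min(1, 1 − 1.00 + 0.72) = min(1, 0.72) = 0.72
((a → c) → d) → (a → c) = min(1, 1 − 0.72 + 1.00) = min(1, 1.28) = 1.00
(((a → c) → d) → (a → c)) ∧ b = min(1.00, 0.47) = 0.47
~((((a → c) → d) → (a → c)) ∧ b) = 1 − 0.47 = 0.53
~c = 1 − 0.93 = 0.07
~((((a → c) → d) → (a → c)) ∧ b) → ~c = min(1, 1 − 0.53 + 0.07) = min(1, 0.54) = 0.54

0.54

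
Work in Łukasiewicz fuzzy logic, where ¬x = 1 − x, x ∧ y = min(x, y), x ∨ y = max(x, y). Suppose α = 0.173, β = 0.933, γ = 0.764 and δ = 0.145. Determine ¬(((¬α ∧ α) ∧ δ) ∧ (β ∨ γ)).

¬α = 1 − 0.173 = 0.827
¬α ∧ α = min(0.827, 0.173) = 0.173
(¬α ∧ α) ∧ δ = min(0.173, 0.145) = 0.145
β ∨ γ = max(0.933, 0.764) = 0.933
((¬α ∧ α) ∧ δ) ∧ (β ∨ γ) = min(0.145, 0.933) = 0.145
¬(((¬α ∧ α) ∧ δ) ∧ (β ∨ γ)) = 1 − 0.145 = 0.855

0.855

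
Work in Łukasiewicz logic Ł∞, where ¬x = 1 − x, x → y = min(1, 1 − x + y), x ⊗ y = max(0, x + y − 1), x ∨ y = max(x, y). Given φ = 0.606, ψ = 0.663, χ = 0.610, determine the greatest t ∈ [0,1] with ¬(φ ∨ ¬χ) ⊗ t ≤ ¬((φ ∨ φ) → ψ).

0.606

¬χ = 1 − 0.610 = 0.390
φ ∨ ¬χ = max(0.606, 0.390) = 0.606
¬(φ ∨ ¬χ) = 1 − 0.606 = 0.394
So the left factor is ¬(φ ∨ ¬χ) = 0.394.
φ ∨ φ = max(0.606, 0.606) = 0.606
(φ ∨ φ) → ψ = min(1, 1 − 0.606 + 0.663) = min(1, 1.057) = 1.000
¬((φ ∨ φ) → ψ) = 1 − 1.000 = 0.000
So the right-hand bound is ¬((φ ∨ φ) → ψ) = 0.000.
The residuum of the Łukasiewicz t-norm gives the supremum: min(1, 1 − 0.394 + 0.000).
1 − 0.394 + 0.000 = 0.606, so t = min(1, 0.606) = 0.606.
Check: 0.394 ⊗ 0.606 = max(0, 0.000) = 0.000 ≤ 0.000.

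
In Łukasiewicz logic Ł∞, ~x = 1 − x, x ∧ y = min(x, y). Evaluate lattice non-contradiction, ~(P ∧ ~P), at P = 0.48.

~P = 1 − 0.48 = 0.52
P ∧ ~P = min(0.48, 0.52) = 0.48
~(P ∧ ~P) = 1 − 0.48 = 0.52
(The value 0.52 < 1 shows this instance is not satisfied; not a Ł∞-tautology — its value is 1 − min(a, 1−a).)

0.52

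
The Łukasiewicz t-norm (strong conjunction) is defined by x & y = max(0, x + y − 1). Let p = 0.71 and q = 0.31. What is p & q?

p & q = max(0, 0.71 + 0.31 − 1) = max(0, 0.02) = 0.02
For comparison, the Gödel (minimum) t-norm min(x, y) would give 0.31.

0.02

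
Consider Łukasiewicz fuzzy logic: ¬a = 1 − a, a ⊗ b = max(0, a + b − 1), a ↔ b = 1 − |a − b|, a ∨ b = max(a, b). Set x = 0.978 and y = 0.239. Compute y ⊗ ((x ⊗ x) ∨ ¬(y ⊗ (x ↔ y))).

0.239

x ⊗ x = max(0, 0.978 + 0.978 − 1) = max(0, 0.956) = 0.956
x ↔ y = 1 − |0.978 − 0.239| = 1 − 0.739 = 0.261
y ⊗ (x ↔ y) = max(0, 0.239 + 0.261 − 1) = max(0, -0.500) = 0.000
¬(y ⊗ (x ↔ y)) = 1 − 0.000 = 1.000
(x ⊗ x) ∨ ¬(y ⊗ (x ↔ y)) = max(0.956, 1.000) = 1.000
y ⊗ ((x ⊗ x) ∨ ¬(y ⊗ (x ↔ y))) = max(0, 0.239 + 1.000 − 1) = max(0, 0.239) = 0.239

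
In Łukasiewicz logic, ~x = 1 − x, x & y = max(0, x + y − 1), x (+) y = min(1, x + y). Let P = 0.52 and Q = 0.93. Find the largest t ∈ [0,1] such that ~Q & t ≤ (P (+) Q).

~Q = 1 − 0.93 = 0.07
So the left factor is ~Q = 0.07.
P (+) Q = min(1, 0.52 + 0.93) = min(1, 1.45) = 1.00
So the right-hand bound is P (+) Q = 1.00.
The residuum of the Łukasiewicz t-norm gives the supremum: min(1, 1 − 0.07 + 1.00).
1 − 0.07 + 1.00 = 1.93, so t = min(1, 1.93) = 1.00.
Check: 0.07 & 1.00 = max(0, 0.07) = 0.07 ≤ 1.00.

1.00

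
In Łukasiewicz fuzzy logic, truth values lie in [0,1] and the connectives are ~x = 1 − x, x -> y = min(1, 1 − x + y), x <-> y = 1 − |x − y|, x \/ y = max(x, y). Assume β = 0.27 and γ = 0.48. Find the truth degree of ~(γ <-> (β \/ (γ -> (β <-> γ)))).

β <-> γ = 1 − |0.27 − 0.48| = 1 − 0.21 = 0.79
γ -> (β <-> γ) = min(1, 1 − 0.48 + 0.79) = min(1, 1.31) = 1.00
β \/ (γ -> (β <-> γ)) = max(0.27, 1.00) = 1.00
γ <-> (β \/ (γ -> (β <-> γ))) = 1 − |0.48 − 1.00| = 1 − 0.52 = 0.48
~(γ <-> (β \/ (γ -> (β <-> γ)))) = 1 − 0.48 = 0.52

0.52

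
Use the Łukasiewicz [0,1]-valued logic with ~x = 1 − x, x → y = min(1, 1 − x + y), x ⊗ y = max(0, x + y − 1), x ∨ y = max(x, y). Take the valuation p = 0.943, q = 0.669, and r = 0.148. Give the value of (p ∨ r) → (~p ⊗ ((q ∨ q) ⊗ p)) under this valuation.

p ∨ r = max(0.943, 0.148) = 0.943
~p = 1 − 0.943 = 0.057
q ∨ q = max(0.669, 0.669) = 0.669
(q ∨ q) ⊗ p = max(0, 0.669 + 0.943 − 1) = max(0, 0.612) = 0.612
~p ⊗ ((q ∨ q) ⊗ p) = max(0, 0.057 + 0.612 − 1) = max(0, -0.331) = 0.000
(p ∨ r) → (~p ⊗ ((q ∨ q) ⊗ p)) = min(1, 1 − 0.943 + 0.000) = min(1, 0.057) = 0.057

0.057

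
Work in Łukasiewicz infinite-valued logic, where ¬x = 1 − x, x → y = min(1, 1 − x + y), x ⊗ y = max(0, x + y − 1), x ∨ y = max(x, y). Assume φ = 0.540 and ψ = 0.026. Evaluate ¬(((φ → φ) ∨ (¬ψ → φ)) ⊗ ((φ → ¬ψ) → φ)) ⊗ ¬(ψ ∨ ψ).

0.434

φ → φ = min(1, 1 − 0.540 + 0.540) = min(1, 1.000) = 1.000
¬ψ = 1 − 0.026 = 0.974
¬ψ → φ = min(1, 1 − 0.974 + 0.540) = min(1, 0.566) = 0.566
(φ → φ) ∨ (¬ψ → φ) = max(1.000, 0.566) = 1.000
φ → ¬ψ = min(1, 1 − 0.540 + 0.974) = min(1, 1.434) = 1.000
(φ → ¬ψ) → φ = min(1, 1 − 1.000 + 0.540) = min(1, 0.540) = 0.540
((φ → φ) ∨ (¬ψ → φ)) ⊗ ((φ → ¬ψ) → φ) = max(0, 1.000 + 0.540 − 1) = max(0, 0.540) = 0.540
¬(((φ → φ) ∨ (¬ψ → φ)) ⊗ ((φ → ¬ψ) → φ)) = 1 − 0.540 = 0.460
ψ ∨ ψ = max(0.026, 0.026) = 0.026
¬(ψ ∨ ψ) = 1 − 0.026 = 0.974
¬(((φ → φ) ∨ (¬ψ → φ)) ⊗ ((φ → ¬ψ) → φ)) ⊗ ¬(ψ ∨ ψ) = max(0, 0.460 + 0.974 − 1) = max(0, 0.434) = 0.434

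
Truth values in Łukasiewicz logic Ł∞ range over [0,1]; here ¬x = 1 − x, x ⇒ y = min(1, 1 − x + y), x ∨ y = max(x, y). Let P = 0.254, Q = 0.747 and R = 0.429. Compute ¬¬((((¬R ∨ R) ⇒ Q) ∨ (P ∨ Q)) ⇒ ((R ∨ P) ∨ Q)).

0.747

¬R = 1 − 0.429 = 0.571
¬R ∨ R = max(0.571, 0.429) = 0.571
(¬R ∨ R) ⇒ Q = min(1, 1 − 0.571 + 0.747) = min(1, 1.176) = 1.000
P ∨ Q = max(0.254, 0.747) = 0.747
((¬R ∨ R) ⇒ Q) ∨ (P ∨ Q) = max(1.000, 0.747) = 1.000
R ∨ P = max(0.429, 0.254) = 0.429
(R ∨ P) ∨ Q = max(0.429, 0.747) = 0.747
(((¬R ∨ R) ⇒ Q) ∨ (P ∨ Q)) ⇒ ((R ∨ P) ∨ Q) = min(1, 1 − 1.000 + 0.747) = min(1, 0.747) = 0.747
¬((((¬R ∨ R) ⇒ Q) ∨ (P ∨ Q)) ⇒ ((R ∨ P) ∨ Q)) = 1 − 0.747 = 0.253
¬¬((((¬R ∨ R) ⇒ Q) ∨ (P ∨ Q)) ⇒ ((R ∨ P) ∨ Q)) = 1 − 0.253 = 0.747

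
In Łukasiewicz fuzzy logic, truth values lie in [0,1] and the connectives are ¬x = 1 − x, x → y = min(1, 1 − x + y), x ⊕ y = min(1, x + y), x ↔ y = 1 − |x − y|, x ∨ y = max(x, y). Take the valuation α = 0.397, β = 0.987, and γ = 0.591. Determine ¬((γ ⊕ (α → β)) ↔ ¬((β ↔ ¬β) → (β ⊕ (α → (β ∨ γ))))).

α → β = min(1, 1 − 0.397 + 0.987) = min(1, 1.590) = 1.000
γ ⊕ (α → β) = min(1, 0.591 + 1.000) = min(1, 1.591) = 1.000
¬β = 1 − 0.987 = 0.013
β ↔ ¬β = 1 − |0.987 − 0.013| = 1 − 0.974 = 0.026
β ∨ γ = max(0.987, 0.591) = 0.987
α → (β ∨ γ) = min(1, 1 − 0.397 + 0.987) = min(1, 1.590) = 1.000
β ⊕ (α → (β ∨ γ)) = min(1, 0.987 + 1.000) = min(1, 1.987) = 1.000
(β ↔ ¬β) → (β ⊕ (α → (β ∨ γ))) = min(1, 1 − 0.026 + 1.000) = min(1, 1.974) = 1.000
¬((β ↔ ¬β) → (β ⊕ (α → (β ∨ γ)))) = 1 − 1.000 = 0.000
(γ ⊕ (α → β)) ↔ ¬((β ↔ ¬β) → (β ⊕ (α → (β ∨ γ)))) = 1 − |1.000 − 0.000| = 1 − 1.000 = 0.000
¬((γ ⊕ (α → β)) ↔ ¬((β ↔ ¬β) → (β ⊕ (α → (β ∨ γ))))) = 1 − 0.000 = 1.000

1.000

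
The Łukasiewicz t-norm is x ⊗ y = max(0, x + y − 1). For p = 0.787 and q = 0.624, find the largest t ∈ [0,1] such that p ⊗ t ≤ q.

0.837

The residuum of the Łukasiewicz t-norm gives the supremum: min(1, 1 − 0.787 + 0.624).
1 − 0.787 + 0.624 = 0.837, so t = min(1, 0.837) = 0.837.
Check: 0.787 ⊗ 0.837 = max(0, 0.624) = 0.624 ≤ 0.624.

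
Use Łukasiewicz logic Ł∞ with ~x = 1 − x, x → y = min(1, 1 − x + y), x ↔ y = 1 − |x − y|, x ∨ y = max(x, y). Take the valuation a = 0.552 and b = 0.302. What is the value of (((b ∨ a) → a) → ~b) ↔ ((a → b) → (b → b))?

b ∨ a = max(0.302, 0.552) = 0.552
(b ∨ a) → a = min(1, 1 − 0.552 + 0.552) = min(1, 1.000) = 1.000
~b = 1 − 0.302 = 0.698
((b ∨ a) → a) → ~b = min(1, 1 − 1.000 + 0.698) = min(1, 0.698) = 0.698
a → b = min(1, 1 − 0.552 + 0.302) = min(1, 0.750) = 0.750
b → b = min(1, 1 − 0.302 + 0.302) = min(1, 1.000) = 1.000
(a → b) → (b → b) = min(1, 1 − 0.750 + 1.000) = min(1, 1.250) = 1.000
(((b ∨ a) → a) → ~b) ↔ ((a → b) → (b → b)) = 1 − |0.698 − 1.000| = 1 − 0.302 = 0.698

0.698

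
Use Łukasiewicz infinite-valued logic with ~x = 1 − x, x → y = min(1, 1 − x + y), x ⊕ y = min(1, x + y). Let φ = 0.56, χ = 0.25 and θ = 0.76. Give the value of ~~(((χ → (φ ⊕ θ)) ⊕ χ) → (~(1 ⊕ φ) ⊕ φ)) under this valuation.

0.56

φ ⊕ θ = min(1, 0.56 + 0.76) = min(1, 1.32) = 1.00
χ → (φ ⊕ θ) = min(1, 1 − 0.25 + 1.00) = min(1, 1.75) = 1.00
(χ → (φ ⊕ θ)) ⊕ χ = min(1, 1.00 + 0.25) = min(1, 1.25) = 1.00
1 ⊕ φ = min(1, 1.00 + 0.56) = min(1, 1.56) = 1.00
~(1 ⊕ φ) = 1 − 1.00 = 0.00
~(1 ⊕ φ) ⊕ φ = min(1, 0.00 + 0.56) = min(1, 0.56) = 0.56
((χ → (φ ⊕ θ)) ⊕ χ) → (~(1 ⊕ φ) ⊕ φ) = min(1, 1 − 1.00 + 0.56) = min(1, 0.56) = 0.56
~(((χ → (φ ⊕ θ)) ⊕ χ) → (~(1 ⊕ φ) ⊕ φ)) = 1 − 0.56 = 0.44
~~(((χ → (φ ⊕ θ)) ⊕ χ) → (~(1 ⊕ φ) ⊕ φ)) = 1 − 0.44 = 0.56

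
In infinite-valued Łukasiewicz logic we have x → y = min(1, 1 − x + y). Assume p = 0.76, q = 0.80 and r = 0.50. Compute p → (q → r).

0.94

q → r = min(1, 1 − 0.80 + 0.50) = min(1, 0.70) = 0.70
p → (q → r) = min(1, 1 − 0.76 + 0.70) = min(1, 0.94) = 0.94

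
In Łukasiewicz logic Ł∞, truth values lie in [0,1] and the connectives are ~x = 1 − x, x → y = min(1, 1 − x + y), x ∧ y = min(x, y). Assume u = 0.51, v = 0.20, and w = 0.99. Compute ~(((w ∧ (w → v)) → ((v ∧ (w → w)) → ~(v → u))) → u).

w → v = min(1, 1 − 0.99 + 0.20) = min(1, 0.21) = 0.21
w ∧ (w → v) = min(0.99, 0.21) = 0.21
w → w = min(1, 1 − 0.99 + 0.99) = min(1, 1.00) = 1.00
v ∧ (w → w) = min(0.20, 1.00) = 0.20
v → u = min(1, 1 − 0.20 + 0.51) = min(1, 1.31) = 1.00
~(v → u) = 1 − 1.00 = 0.00
(v ∧ (w → w)) → ~(v → u) = min(1, 1 − 0.20 + 0.00) = min(1, 0.80) = 0.80
(w ∧ (w → v)) → ((v ∧ (w → w)) → ~(v → u)) = min(1, 1 − 0.21 + 0.80) = min(1, 1.59) = 1.00
((w ∧ (w → v)) → ((v ∧ (w → w)) → ~(v → u))) → u = min(1, 1 − 1.00 + 0.51) = min(1, 0.51) = 0.51
~(((w ∧ (w → v)) → ((v ∧ (w → w)) → ~(v → u))) → u) = 1 − 0.51 = 0.49

0.49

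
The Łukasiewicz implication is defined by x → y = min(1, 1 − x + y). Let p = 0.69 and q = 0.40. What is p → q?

p → q = min(1, 1 − 0.69 + 0.40) = min(1, 0.71) = 0.71
For comparison, the Gödel implication (1 if x ≤ y else y) would give 0.40.

0.71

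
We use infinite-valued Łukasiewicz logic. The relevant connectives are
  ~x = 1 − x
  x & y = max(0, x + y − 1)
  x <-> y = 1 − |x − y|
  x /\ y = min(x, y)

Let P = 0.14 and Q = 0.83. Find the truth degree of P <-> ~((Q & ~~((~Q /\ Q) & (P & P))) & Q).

0.14

~Q = 1 − 0.83 = 0.17
~Q /\ Q = min(0.17, 0.83) = 0.17
P & P = max(0, 0.14 + 0.14 − 1) = max(0, -0.72) = 0.00
(~Q /\ Q) & (P & P) = max(0, 0.17 + 0.00 − 1) = max(0, -0.83) = 0.00
~((~Q /\ Q) & (P & P)) = 1 − 0.00 = 1.00
~~((~Q /\ Q) & (P & P)) = 1 − 1.00 = 0.00
Q & ~~((~Q /\ Q) & (P & P)) = max(0, 0.83 + 0.00 − 1) = max(0, -0.17) = 0.00
(Q & ~~((~Q /\ Q) & (P & P))) & Q = max(0, 0.00 + 0.83 − 1) = max(0, -0.17) = 0.00
~((Q & ~~((~Q /\ Q) & (P & P))) & Q) = 1 − 0.00 = 1.00
P <-> ~((Q & ~~((~Q /\ Q) & (P & P))) & Q) = 1 − |0.14 − 1.00| = 1 − 0.86 = 0.14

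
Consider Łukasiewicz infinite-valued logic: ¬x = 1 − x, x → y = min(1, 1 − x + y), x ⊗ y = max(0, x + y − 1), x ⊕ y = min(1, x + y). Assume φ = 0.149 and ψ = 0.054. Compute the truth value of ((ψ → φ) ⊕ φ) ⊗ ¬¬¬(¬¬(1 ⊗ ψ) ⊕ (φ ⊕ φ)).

0.648

ψ → φ = min(1, 1 − 0.054 + 0.149) = min(1, 1.095) = 1.000
(ψ → φ) ⊕ φ = min(1, 1.000 + 0.149) = min(1, 1.149) = 1.000
1 ⊗ ψ = max(0, 1.000 + 0.054 − 1) = max(0, 0.054) = 0.054
¬(1 ⊗ ψ) = 1 − 0.054 = 0.946
¬¬(1 ⊗ ψ) = 1 − 0.946 = 0.054
φ ⊕ φ = min(1, 0.149 + 0.149) = min(1, 0.298) = 0.298
¬¬(1 ⊗ ψ) ⊕ (φ ⊕ φ) = min(1, 0.054 + 0.298) = min(1, 0.352) = 0.352
¬(¬¬(1 ⊗ ψ) ⊕ (φ ⊕ φ)) = 1 − 0.352 = 0.648
¬¬(¬¬(1 ⊗ ψ) ⊕ (φ ⊕ φ)) = 1 − 0.648 = 0.352
¬¬¬(¬¬(1 ⊗ ψ) ⊕ (φ ⊕ φ)) = 1 − 0.352 = 0.648
((ψ → φ) ⊕ φ) ⊗ ¬¬¬(¬¬(1 ⊗ ψ) ⊕ (φ ⊕ φ)) = max(0, 1.000 + 0.648 − 1) = max(0, 0.648) = 0.648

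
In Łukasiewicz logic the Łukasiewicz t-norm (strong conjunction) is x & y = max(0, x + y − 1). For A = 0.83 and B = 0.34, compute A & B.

0.17

A & B = max(0, 0.83 + 0.34 − 1) = max(0, 0.17) = 0.17
For comparison, the Gödel (minimum) t-norm min(x, y) would give 0.34.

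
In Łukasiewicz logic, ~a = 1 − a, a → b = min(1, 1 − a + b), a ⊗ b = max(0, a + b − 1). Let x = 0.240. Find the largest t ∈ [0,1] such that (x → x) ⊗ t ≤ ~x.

0.760

x → x = min(1, 1 − 0.240 + 0.240) = min(1, 1.000) = 1.000
So the left factor is x → x = 1.000.
~x = 1 − 0.240 = 0.760
So the right-hand bound is ~x = 0.760.
The residuum of the Łukasiewicz t-norm gives the supremum: min(1, 1 − 1.000 + 0.760).
1 − 1.000 + 0.760 = 0.760, so t = min(1, 0.760) = 0.760.
Check: 1.000 ⊗ 0.760 = max(0, 0.760) = 0.760 ≤ 0.760.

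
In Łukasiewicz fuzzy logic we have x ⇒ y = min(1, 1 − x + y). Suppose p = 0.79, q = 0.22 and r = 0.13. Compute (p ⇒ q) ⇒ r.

p ⇒ q = min(1, 1 − 0.79 + 0.22) = min(1, 0.43) = 0.43
(p ⇒ q) ⇒ r = min(1, 1 − 0.43 + 0.13) = min(1, 0.70) = 0.70

0.70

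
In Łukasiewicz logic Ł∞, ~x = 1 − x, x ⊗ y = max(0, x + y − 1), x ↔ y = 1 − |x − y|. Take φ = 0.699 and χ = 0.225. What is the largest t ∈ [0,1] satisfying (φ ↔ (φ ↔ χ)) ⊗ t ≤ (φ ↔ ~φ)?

φ ↔ χ = 1 − |0.699 − 0.225| = 1 − 0.474 = 0.526
φ ↔ (φ ↔ χ) = 1 − |0.699 − 0.526| = 1 − 0.173 = 0.827
So the left factor is φ ↔ (φ ↔ χ) = 0.827.
~φ = 1 − 0.699 = 0.301
φ ↔ ~φ = 1 − |0.699 − 0.301| = 1 − 0.398 = 0.602
So the right-hand bound is φ ↔ ~φ = 0.602.
The residuum of the Łukasiewicz t-norm gives the supremum: min(1, 1 − 0.827 + 0.602).
1 − 0.827 + 0.602 = 0.775, so t = min(1, 0.775) = 0.775.
Check: 0.827 ⊗ 0.775 = max(0, 0.602) = 0.602 ≤ 0.602.

0.775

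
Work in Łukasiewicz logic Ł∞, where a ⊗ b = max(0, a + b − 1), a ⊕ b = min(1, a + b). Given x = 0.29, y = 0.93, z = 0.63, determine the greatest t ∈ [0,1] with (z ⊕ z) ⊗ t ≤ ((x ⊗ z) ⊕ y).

z ⊕ z = min(1, 0.63 + 0.63) = min(1, 1.26) = 1.00
So the left factor is z ⊕ z = 1.00.
x ⊗ z = max(0, 0.29 + 0.63 − 1) = max(0, -0.08) = 0.00
(x ⊗ z) ⊕ y = min(1, 0.00 + 0.93) = min(1, 0.93) = 0.93
So the right-hand bound is (x ⊗ z) ⊕ y = 0.93.
The residuum of the Łukasiewicz t-norm gives the supremum: min(1, 1 − 1.00 + 0.93).
1 − 1.00 + 0.93 = 0.93, so t = min(1, 0.93) = 0.93.
Check: 1.00 ⊗ 0.93 = max(0, 0.93) = 0.93 ≤ 0.93.

0.93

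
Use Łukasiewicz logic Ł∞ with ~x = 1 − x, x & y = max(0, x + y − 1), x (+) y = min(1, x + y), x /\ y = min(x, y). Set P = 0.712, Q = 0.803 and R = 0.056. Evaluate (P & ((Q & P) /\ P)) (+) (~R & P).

Q & P = max(0, 0.803 + 0.712 − 1) = max(0, 0.515) = 0.515
(Q & P) /\ P = min(0.515, 0.712) = 0.515
P & ((Q & P) /\ P) = max(0, 0.712 + 0.515 − 1) = max(0, 0.227) = 0.227
~R = 1 − 0.056 = 0.944
~R & P = max(0, 0.944 + 0.712 − 1) = max(0, 0.656) = 0.656
(P & ((Q & P) /\ P)) (+) (~R & P) = min(1, 0.227 + 0.656) = min(1, 0.883) = 0.883

0.883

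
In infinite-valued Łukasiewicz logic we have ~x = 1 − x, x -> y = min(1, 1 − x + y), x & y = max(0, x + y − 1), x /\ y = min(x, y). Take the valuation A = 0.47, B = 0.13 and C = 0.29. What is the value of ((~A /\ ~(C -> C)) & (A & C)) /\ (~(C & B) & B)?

0.00

~A = 1 − 0.47 = 0.53
C -> C = min(1, 1 − 0.29 + 0.29) = min(1, 1.00) = 1.00
~(C -> C) = 1 − 1.00 = 0.00
~A /\ ~(C -> C) = min(0.53, 0.00) = 0.00
A & C = max(0, 0.47 + 0.29 − 1) = max(0, -0.24) = 0.00
(~A /\ ~(C -> C)) & (A & C) = max(0, 0.00 + 0.00 − 1) = max(0, -1.00) = 0.00
C & B = max(0, 0.29 + 0.13 − 1) = max(0, -0.58) = 0.00
~(C & B) = 1 − 0.00 = 1.00
~(C & B) & B = max(0, 1.00 + 0.13 − 1) = max(0, 0.13) = 0.13
((~A /\ ~(C -> C)) & (A & C)) /\ (~(C & B) & B) = min(0.00, 0.13) = 0.00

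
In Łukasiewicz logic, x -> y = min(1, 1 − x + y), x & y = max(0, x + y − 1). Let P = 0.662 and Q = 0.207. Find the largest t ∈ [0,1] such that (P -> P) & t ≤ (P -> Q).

0.545

P -> P = min(1, 1 − 0.662 + 0.662) = min(1, 1.000) = 1.000
So the left factor is P -> P = 1.000.
P -> Q = min(1, 1 − 0.662 + 0.207) = min(1, 0.545) = 0.545
So the right-hand bound is P -> Q = 0.545.
The residuum of the Łukasiewicz t-norm gives the supremum: min(1, 1 − 1.000 + 0.545).
1 − 1.000 + 0.545 = 0.545, so t = min(1, 0.545) = 0.545.
Check: 1.000 & 0.545 = max(0, 0.545) = 0.545 ≤ 0.545.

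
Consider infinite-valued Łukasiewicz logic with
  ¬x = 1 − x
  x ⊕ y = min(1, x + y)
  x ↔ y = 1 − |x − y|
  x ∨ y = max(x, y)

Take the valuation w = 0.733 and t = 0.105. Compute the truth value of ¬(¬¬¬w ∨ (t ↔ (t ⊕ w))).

¬w = 1 − 0.733 = 0.267
¬¬w = 1 − 0.267 = 0.733
¬¬¬w = 1 − 0.733 = 0.267
t ⊕ w = min(1, 0.105 + 0.733) = min(1, 0.838) = 0.838
t ↔ (t ⊕ w) = 1 − |0.105 − 0.838| = 1 − 0.733 = 0.267
¬¬¬w ∨ (t ↔ (t ⊕ w)) = max(0.267, 0.267) = 0.267
¬(¬¬¬w ∨ (t ↔ (t ⊕ w))) = 1 − 0.267 = 0.733

0.733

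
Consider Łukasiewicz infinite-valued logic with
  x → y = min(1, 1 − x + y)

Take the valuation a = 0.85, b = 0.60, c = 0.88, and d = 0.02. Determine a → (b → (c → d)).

c → d = min(1, 1 − 0.88 + 0.02) = min(1, 0.14) = 0.14
b → (c → d) = min(1, 1 − 0.60 + 0.14) = min(1, 0.54) = 0.54
a → (b → (c → d)) = min(1, 1 − 0.85 + 0.54) = min(1, 0.69) = 0.69

0.69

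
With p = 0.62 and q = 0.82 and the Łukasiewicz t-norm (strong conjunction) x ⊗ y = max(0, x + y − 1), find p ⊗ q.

0.44

p ⊗ q = max(0, 0.62 + 0.82 − 1) = max(0, 0.44) = 0.44
For comparison, the Gödel (minimum) t-norm min(x, y) would give 0.62.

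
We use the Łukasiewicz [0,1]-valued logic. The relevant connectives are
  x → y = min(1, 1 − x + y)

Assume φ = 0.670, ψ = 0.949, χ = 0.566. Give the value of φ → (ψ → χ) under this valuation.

ψ → χ = min(1, 1 − 0.949 + 0.566) = min(1, 0.617) = 0.617
φ → (ψ → χ) = min(1, 1 − 0.670 + 0.617) = min(1, 0.947) = 0.947

0.947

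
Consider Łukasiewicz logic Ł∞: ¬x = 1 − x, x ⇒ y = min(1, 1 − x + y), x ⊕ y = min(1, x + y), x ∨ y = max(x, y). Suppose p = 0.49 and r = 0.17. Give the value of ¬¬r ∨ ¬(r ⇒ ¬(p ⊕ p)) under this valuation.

0.17

¬r = 1 − 0.17 = 0.83
¬¬r = 1 − 0.83 = 0.17
p ⊕ p = min(1, 0.49 + 0.49) = min(1, 0.98) = 0.98
¬(p ⊕ p) = 1 − 0.98 = 0.02
r ⇒ ¬(p ⊕ p) = min(1, 1 − 0.17 + 0.02) = min(1, 0.85) = 0.85
¬(r ⇒ ¬(p ⊕ p)) = 1 − 0.85 = 0.15
¬¬r ∨ ¬(r ⇒ ¬(p ⊕ p)) = max(0.17, 0.15) = 0.17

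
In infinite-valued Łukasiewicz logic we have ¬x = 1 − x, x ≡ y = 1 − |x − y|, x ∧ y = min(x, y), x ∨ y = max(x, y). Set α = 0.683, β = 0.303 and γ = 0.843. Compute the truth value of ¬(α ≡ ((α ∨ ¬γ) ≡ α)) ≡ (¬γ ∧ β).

0.840

¬γ = 1 − 0.843 = 0.157
α ∨ ¬γ = max(0.683, 0.157) = 0.683
(α ∨ ¬γ) ≡ α = 1 − |0.683 − 0.683| = 1 − 0.000 = 1.000
α ≡ ((α ∨ ¬γ) ≡ α) = 1 − |0.683 − 1.000| = 1 − 0.317 = 0.683
¬(α ≡ ((α ∨ ¬γ) ≡ α)) = 1 − 0.683 = 0.317
¬γ ∧ β = min(0.157, 0.303) = 0.157
¬(α ≡ ((α ∨ ¬γ) ≡ α)) ≡ (¬γ ∧ β) = 1 − |0.317 − 0.157| = 1 − 0.160 = 0.840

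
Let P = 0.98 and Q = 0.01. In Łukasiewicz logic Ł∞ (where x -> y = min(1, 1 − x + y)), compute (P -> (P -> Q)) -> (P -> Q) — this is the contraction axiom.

0.98

P -> Q = min(1, 1 − 0.98 + 0.01) = min(1, 0.03) = 0.03
P -> (P -> Q) = min(1, 1 − 0.98 + 0.03) = min(1, 0.05) = 0.05
(P -> (P -> Q)) -> (P -> Q) = min(1, 1 − 0.05 + 0.03) = min(1, 0.98) = 0.98
(The value 0.98 < 1 shows this instance is not satisfied; fails in Ł∞ (the t-norm is not idempotent).)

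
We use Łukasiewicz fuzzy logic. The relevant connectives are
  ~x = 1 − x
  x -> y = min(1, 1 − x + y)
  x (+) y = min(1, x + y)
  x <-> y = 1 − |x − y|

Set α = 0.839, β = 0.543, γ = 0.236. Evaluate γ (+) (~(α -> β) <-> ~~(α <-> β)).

0.828

α -> β = min(1, 1 − 0.839 + 0.543) = min(1, 0.704) = 0.704
~(α -> β) = 1 − 0.704 = 0.296
α <-> β = 1 − |0.839 − 0.543| = 1 − 0.296 = 0.704
~(α <-> β) = 1 − 0.704 = 0.296
~~(α <-> β) = 1 − 0.296 = 0.704
~(α -> β) <-> ~~(α <-> β) = 1 − |0.296 − 0.704| = 1 − 0.408 = 0.592
γ (+) (~(α -> β) <-> ~~(α <-> β)) = min(1, 0.236 + 0.592) = min(1, 0.828) = 0.828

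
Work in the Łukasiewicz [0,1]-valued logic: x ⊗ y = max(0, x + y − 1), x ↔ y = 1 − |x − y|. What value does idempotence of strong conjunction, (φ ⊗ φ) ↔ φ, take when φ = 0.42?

0.58

φ ⊗ φ = max(0, 0.42 + 0.42 − 1) = max(0, -0.16) = 0.00
(φ ⊗ φ) ↔ φ = 1 − |0.00 − 0.42| = 1 − 0.42 = 0.58
(The value 0.58 < 1 shows this instance is not satisfied; fails in Ł∞ since a ⊗ a = max(0, 2a−1) ≠ a in general.)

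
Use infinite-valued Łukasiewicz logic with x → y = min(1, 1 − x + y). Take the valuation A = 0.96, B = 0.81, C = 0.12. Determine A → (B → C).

0.35

B → C = min(1, 1 − 0.81 + 0.12) = min(1, 0.31) = 0.31
A → (B → C) = min(1, 1 − 0.96 + 0.31) = min(1, 0.35) = 0.35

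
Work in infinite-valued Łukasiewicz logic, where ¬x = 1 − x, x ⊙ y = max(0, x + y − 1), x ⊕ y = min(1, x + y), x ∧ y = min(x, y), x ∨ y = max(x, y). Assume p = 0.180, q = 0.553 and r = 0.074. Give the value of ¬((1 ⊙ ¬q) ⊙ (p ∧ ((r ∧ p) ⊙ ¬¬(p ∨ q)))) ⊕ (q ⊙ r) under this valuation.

¬q = 1 − 0.553 = 0.447
1 ⊙ ¬q = max(0, 1.000 + 0.447 − 1) = max(0, 0.447) = 0.447
r ∧ p = min(0.074, 0.180) = 0.074
p ∨ q = max(0.180, 0.553) = 0.553
¬(p ∨ q) = 1 − 0.553 = 0.447
¬¬(p ∨ q) = 1 − 0.447 = 0.553
(r ∧ p) ⊙ ¬¬(p ∨ q) = max(0, 0.074 + 0.553 − 1) = max(0, -0.373) = 0.000
p ∧ ((r ∧ p) ⊙ ¬¬(p ∨ q)) = min(0.180, 0.000) = 0.000
(1 ⊙ ¬q) ⊙ (p ∧ ((r ∧ p) ⊙ ¬¬(p ∨ q))) = max(0, 0.447 + 0.000 − 1) = max(0, -0.553) = 0.000
¬((1 ⊙ ¬q) ⊙ (p ∧ ((r ∧ p) ⊙ ¬¬(p ∨ q)))) = 1 − 0.000 = 1.000
q ⊙ r = max(0, 0.553 + 0.074 − 1) = max(0, -0.373) = 0.000
¬((1 ⊙ ¬q) ⊙ (p ∧ ((r ∧ p) ⊙ ¬¬(p ∨ q)))) ⊕ (q ⊙ r) = min(1, 1.000 + 0.000) = min(1, 1.000) = 1.000

1.000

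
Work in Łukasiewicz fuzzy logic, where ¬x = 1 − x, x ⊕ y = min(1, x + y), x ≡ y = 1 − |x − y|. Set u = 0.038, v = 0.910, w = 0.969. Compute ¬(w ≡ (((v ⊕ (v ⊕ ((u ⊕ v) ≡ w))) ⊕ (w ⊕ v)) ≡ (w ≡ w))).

u ⊕ v = min(1, 0.038 + 0.910) = min(1, 0.948) = 0.948
(u ⊕ v) ≡ w = 1 − |0.948 − 0.969| = 1 − 0.021 = 0.979
v ⊕ ((u ⊕ v) ≡ w) = min(1, 0.910 + 0.979) = min(1, 1.889) = 1.000
v ⊕ (v ⊕ ((u ⊕ v) ≡ w)) = min(1, 0.910 + 1.000) = min(1, 1.910) = 1.000
w ⊕ v = min(1, 0.969 + 0.910) = min(1, 1.879) = 1.000
(v ⊕ (v ⊕ ((u ⊕ v) ≡ w))) ⊕ (w ⊕ v) = min(1, 1.000 + 1.000) = min(1, 2.000) = 1.000
w ≡ w = 1 − |0.969 − 0.969| = 1 − 0.000 = 1.000
((v ⊕ (v ⊕ ((u ⊕ v) ≡ w))) ⊕ (w ⊕ v)) ≡ (w ≡ w) = 1 − |1.000 − 1.000| = 1 − 0.000 = 1.000
w ≡ (((v ⊕ (v ⊕ ((u ⊕ v) ≡ w))) ⊕ (w ⊕ v)) ≡ (w ≡ w)) = 1 − |0.969 − 1.000| = 1 − 0.031 = 0.969
¬(w ≡ (((v ⊕ (v ⊕ ((u ⊕ v) ≡ w))) ⊕ (w ⊕ v)) ≡ (w ≡ w))) = 1 − 0.969 = 0.031

0.031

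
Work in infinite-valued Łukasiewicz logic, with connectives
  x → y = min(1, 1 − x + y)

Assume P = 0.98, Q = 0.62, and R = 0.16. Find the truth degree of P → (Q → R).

Q → R = min(1, 1 − 0.62 + 0.16) = min(1, 0.54) = 0.54
P → (Q → R) = min(1, 1 − 0.98 + 0.54) = min(1, 0.56) = 0.56

0.56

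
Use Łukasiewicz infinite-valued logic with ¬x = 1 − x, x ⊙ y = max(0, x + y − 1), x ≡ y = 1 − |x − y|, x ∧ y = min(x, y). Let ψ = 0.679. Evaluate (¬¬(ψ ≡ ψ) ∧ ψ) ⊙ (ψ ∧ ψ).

0.358

ψ ≡ ψ = 1 − |0.679 − 0.679| = 1 − 0.000 = 1.000
¬(ψ ≡ ψ) = 1 − 1.000 = 0.000
¬¬(ψ ≡ ψ) = 1 − 0.000 = 1.000
¬¬(ψ ≡ ψ) ∧ ψ = min(1.000, 0.679) = 0.679
ψ ∧ ψ = min(0.679, 0.679) = 0.679
(¬¬(ψ ≡ ψ) ∧ ψ) ⊙ (ψ ∧ ψ) = max(0, 0.679 + 0.679 − 1) = max(0, 0.358) = 0.358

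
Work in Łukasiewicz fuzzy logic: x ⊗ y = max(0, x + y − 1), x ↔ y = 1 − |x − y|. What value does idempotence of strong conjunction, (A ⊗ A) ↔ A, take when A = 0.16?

A ⊗ A = max(0, 0.16 + 0.16 − 1) = max(0, -0.68) = 0.00
(A ⊗ A) ↔ A = 1 − |0.00 − 0.16| = 1 − 0.16 = 0.84
(The value 0.84 < 1 shows this instance is not satisfied; fails in Ł∞ since a ⊗ a = max(0, 2a−1) ≠ a in general.)

0.84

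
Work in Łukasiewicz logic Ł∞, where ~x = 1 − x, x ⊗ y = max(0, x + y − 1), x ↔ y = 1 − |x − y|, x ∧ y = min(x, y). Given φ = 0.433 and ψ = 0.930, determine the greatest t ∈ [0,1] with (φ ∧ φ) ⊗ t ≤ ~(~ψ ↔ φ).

0.930

φ ∧ φ = min(0.433, 0.433) = 0.433
So the left factor is φ ∧ φ = 0.433.
~ψ = 1 − 0.930 = 0.070
~ψ ↔ φ = 1 − |0.070 − 0.433| = 1 − 0.363 = 0.637
~(~ψ ↔ φ) = 1 − 0.637 = 0.363
So the right-hand bound is ~(~ψ ↔ φ) = 0.363.
The residuum of the Łukasiewicz t-norm gives the supremum: min(1, 1 − 0.433 + 0.363).
1 − 0.433 + 0.363 = 0.930, so t = min(1, 0.930) = 0.930.
Check: 0.433 ⊗ 0.930 = max(0, 0.363) = 0.363 ≤ 0.363.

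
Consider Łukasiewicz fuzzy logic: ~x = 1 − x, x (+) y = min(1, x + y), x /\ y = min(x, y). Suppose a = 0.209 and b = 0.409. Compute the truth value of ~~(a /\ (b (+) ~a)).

0.209

~a = 1 − 0.209 = 0.791
b (+) ~a = min(1, 0.409 + 0.791) = min(1, 1.200) = 1.000
a /\ (b (+) ~a) = min(0.209, 1.000) = 0.209
~(a /\ (b (+) ~a)) = 1 − 0.209 = 0.791
~~(a /\ (b (+) ~a)) = 1 − 0.791 = 0.209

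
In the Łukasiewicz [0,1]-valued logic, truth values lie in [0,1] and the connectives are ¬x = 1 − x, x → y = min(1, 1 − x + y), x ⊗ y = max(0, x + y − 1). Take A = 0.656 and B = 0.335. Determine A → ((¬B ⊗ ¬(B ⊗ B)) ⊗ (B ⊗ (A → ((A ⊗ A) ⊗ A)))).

¬B = 1 − 0.335 = 0.665
B ⊗ B = max(0, 0.335 + 0.335 − 1) = max(0, -0.330) = 0.000
¬(B ⊗ B) = 1 − 0.000 = 1.000
¬B ⊗ ¬(B ⊗ B) = max(0, 0.665 + 1.000 − 1) = max(0, 0.665) = 0.665
A ⊗ A = max(0, 0.656 + 0.656 − 1) = max(0, 0.312) = 0.312
(A ⊗ A) ⊗ A = max(0, 0.312 + 0.656 − 1) = max(0, -0.032) = 0.000
A → ((A ⊗ A) ⊗ A) = min(1, 1 − 0.656 + 0.000) = min(1, 0.344) = 0.344
B ⊗ (A → ((A ⊗ A) ⊗ A)) = max(0, 0.335 + 0.344 − 1) = max(0, -0.321) = 0.000
(¬B ⊗ ¬(B ⊗ B)) ⊗ (B ⊗ (A → ((A ⊗ A) ⊗ A))) = max(0, 0.665 + 0.000 − 1) = max(0, -0.335) = 0.000
A → ((¬B ⊗ ¬(B ⊗ B)) ⊗ (B ⊗ (A → ((A ⊗ A) ⊗ A)))) = min(1, 1 − 0.656 + 0.000) = min(1, 0.344) = 0.344

0.344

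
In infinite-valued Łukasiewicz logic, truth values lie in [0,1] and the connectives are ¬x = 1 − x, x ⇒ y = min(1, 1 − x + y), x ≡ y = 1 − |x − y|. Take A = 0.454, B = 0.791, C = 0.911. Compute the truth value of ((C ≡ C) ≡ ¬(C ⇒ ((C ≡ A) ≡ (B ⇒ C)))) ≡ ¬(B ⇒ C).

0.632

C ≡ C = 1 − |0.911 − 0.911| = 1 − 0.000 = 1.000
C ≡ A = 1 − |0.911 − 0.454| = 1 − 0.457 = 0.543
B ⇒ C = min(1, 1 − 0.791 + 0.911) = min(1, 1.120) = 1.000
(C ≡ A) ≡ (B ⇒ C) = 1 − |0.543 − 1.000| = 1 − 0.457 = 0.543
C ⇒ ((C ≡ A) ≡ (B ⇒ C)) = min(1, 1 − 0.911 + 0.543) = min(1, 0.632) = 0.632
¬(C ⇒ ((C ≡ A) ≡ (B ⇒ C))) = 1 − 0.632 = 0.368
(C ≡ C) ≡ ¬(C ⇒ ((C ≡ A) ≡ (B ⇒ C))) = 1 − |1.000 − 0.368| = 1 − 0.632 = 0.368
¬(B ⇒ C) = 1 − 1.000 = 0.000
((C ≡ C) ≡ ¬(C ⇒ ((C ≡ A) ≡ (B ⇒ C)))) ≡ ¬(B ⇒ C) = 1 − |0.368 − 0.000| = 1 − 0.368 = 0.632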